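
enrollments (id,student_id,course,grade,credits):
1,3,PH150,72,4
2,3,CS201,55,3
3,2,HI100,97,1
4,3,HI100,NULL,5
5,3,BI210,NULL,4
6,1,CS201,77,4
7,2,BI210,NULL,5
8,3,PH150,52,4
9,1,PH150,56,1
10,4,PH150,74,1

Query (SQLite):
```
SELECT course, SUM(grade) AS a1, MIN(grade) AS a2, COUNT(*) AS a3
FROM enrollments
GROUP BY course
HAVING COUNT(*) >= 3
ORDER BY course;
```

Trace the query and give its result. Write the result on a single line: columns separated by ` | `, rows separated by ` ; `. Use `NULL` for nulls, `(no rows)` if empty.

Group enrollments by course.
Per group compute: SUM(grade), MIN(grade), COUNT(*).
HAVING: drop groups with fewer than 3 rows.
  BI210: ids {5, 7} → SUM(grade)=NULL, MIN(grade)=NULL, COUNT(*)=2
  CS201: ids {2, 6} → SUM(grade)=132, MIN(grade)=55, COUNT(*)=2
  HI100: ids {3, 4} → SUM(grade)=97, MIN(grade)=97, COUNT(*)=2
  PH150: ids {1, 8, 9, 10} → SUM(grade)=254, MIN(grade)=52, COUNT(*)=4

PH150 | 254 | 52 | 4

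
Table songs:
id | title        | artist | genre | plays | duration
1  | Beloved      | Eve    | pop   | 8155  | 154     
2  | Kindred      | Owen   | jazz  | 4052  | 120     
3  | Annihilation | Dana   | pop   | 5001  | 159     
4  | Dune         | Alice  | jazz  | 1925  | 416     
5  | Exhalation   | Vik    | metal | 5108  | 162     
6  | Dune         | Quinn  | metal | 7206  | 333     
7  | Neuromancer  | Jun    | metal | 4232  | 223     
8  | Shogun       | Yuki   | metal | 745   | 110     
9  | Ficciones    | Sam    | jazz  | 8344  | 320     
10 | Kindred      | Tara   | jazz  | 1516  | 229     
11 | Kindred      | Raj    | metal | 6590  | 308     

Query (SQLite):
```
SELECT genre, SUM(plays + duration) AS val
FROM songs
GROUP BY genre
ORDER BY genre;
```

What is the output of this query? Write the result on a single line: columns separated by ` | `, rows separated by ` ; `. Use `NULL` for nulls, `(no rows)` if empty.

jazz | 16922 ; metal | 25017 ; pop | 13469

For each row compute plays + duration.
Group by genre; take SUM of the expression per group.
  jazz: ids {2, 4, 9, 10} → SUM(plays + duration)=16922
  metal: ids {5, 6, 7, 8, 11} → SUM(plays + duration)=25017
  pop: ids {1, 3} → SUM(plays + duration)=13469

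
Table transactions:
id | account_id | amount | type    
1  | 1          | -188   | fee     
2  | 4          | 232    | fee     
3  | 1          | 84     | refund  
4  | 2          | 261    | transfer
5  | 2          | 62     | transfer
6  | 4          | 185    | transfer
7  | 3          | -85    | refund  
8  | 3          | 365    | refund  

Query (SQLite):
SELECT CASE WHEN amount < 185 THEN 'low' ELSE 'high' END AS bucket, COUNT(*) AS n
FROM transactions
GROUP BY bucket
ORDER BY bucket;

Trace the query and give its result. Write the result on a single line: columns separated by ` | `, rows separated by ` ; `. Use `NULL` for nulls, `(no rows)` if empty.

Bucket rows by amount < 185 → 'low' else 'high'; count each bucket.

high | 4 ; low | 4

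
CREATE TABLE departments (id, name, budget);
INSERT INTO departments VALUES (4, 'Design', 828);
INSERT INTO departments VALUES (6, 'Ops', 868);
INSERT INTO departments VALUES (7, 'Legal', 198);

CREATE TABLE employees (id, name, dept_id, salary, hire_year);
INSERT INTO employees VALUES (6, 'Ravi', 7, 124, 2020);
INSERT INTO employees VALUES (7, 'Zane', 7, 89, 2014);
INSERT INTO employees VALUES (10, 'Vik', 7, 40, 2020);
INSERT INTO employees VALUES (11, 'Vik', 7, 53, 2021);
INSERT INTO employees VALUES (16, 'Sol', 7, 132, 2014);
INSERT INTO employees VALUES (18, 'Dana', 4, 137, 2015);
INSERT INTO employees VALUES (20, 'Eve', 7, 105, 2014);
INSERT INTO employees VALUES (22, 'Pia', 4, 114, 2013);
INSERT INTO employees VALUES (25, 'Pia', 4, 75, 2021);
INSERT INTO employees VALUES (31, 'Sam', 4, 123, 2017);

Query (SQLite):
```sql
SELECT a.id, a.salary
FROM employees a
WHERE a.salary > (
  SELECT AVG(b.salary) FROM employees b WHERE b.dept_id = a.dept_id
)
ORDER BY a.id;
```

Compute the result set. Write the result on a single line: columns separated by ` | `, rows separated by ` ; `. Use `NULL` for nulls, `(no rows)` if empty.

6 | 124 ; 16 | 132 ; 18 | 137 ; 20 | 105 ; 22 | 114 ; 31 | 123

For each employees row a, compute AVG(salary) over rows sharing a.dept_id.
Keep row a if a.salary > that per-group AVG.
  dept_id=4: AVG(salary) = 112.25
  dept_id=7: AVG(salary) = 90.5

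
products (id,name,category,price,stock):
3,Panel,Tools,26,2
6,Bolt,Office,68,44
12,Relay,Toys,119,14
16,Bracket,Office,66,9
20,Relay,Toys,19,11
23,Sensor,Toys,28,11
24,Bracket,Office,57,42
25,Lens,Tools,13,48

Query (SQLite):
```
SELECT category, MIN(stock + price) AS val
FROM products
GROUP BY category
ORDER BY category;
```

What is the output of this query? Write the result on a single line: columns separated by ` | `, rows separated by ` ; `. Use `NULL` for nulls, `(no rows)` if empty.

Office | 75 ; Tools | 28 ; Toys | 30

For each row compute stock + price.
Group by category; take MIN of the expression per group.
  Office: ids {6, 16, 24} → MIN(stock + price)=75
  Tools: ids {3, 25} → MIN(stock + price)=28
  Toys: ids {12, 20, 23} → MIN(stock + price)=30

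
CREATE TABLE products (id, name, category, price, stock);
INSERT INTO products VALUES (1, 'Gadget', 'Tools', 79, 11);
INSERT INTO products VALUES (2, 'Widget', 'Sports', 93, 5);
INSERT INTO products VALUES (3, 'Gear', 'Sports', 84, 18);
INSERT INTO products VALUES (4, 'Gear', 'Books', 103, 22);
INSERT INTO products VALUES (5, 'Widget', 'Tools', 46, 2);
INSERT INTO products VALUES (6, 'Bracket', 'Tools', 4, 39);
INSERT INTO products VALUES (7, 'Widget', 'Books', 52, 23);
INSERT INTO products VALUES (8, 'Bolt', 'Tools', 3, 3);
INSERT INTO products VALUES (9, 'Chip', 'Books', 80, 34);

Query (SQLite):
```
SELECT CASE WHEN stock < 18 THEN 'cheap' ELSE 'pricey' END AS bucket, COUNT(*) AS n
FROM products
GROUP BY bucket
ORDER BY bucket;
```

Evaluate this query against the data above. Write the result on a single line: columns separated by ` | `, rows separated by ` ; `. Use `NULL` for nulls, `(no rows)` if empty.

cheap | 4 ; pricey | 5

Bucket rows by stock < 18 → 'cheap' else 'pricey'; count each bucket.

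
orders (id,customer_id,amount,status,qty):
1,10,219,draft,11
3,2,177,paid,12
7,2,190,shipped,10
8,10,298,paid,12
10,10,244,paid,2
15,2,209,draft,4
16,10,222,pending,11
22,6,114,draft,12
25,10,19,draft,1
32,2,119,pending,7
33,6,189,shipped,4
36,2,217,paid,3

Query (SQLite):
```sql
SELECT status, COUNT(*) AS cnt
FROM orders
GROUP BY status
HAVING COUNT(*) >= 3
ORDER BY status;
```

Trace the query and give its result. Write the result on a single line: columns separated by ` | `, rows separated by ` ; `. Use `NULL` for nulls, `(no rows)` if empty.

draft | 4 ; paid | 4

Partition orders by status; compute COUNT(*) within each group.
HAVING: keep groups with count ≥ 3.
  draft: ids {1, 15, 22, 25} → COUNT(*)=4
  paid: ids {3, 8, 10, 36} → COUNT(*)=4
  pending: ids {16, 32} → COUNT(*)=2
  shipped: ids {7, 33} → COUNT(*)=2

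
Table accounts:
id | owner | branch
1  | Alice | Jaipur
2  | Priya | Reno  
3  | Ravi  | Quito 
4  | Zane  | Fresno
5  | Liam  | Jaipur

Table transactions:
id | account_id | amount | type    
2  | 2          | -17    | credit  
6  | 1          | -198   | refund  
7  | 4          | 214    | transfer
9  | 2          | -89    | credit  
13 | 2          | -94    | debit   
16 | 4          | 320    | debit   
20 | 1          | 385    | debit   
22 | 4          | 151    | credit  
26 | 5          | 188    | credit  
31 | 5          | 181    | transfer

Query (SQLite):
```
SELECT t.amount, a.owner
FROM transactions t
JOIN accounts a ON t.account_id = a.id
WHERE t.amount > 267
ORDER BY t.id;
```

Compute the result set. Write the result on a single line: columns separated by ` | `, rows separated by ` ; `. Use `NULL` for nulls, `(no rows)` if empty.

Each transactions row matches the accounts row where account_id = accounts.id.
Then keep rows with t.amount > 267.

320 | Zane ; 385 | Alice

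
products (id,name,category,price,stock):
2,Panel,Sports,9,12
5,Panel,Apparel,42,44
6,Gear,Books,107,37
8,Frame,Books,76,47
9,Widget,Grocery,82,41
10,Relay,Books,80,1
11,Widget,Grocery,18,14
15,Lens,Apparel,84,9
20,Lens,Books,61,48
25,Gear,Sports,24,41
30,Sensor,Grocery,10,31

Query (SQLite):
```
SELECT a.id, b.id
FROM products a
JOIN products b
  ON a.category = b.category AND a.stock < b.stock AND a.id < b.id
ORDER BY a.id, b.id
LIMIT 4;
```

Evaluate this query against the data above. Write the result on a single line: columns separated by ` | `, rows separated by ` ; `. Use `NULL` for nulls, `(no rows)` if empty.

2 | 25 ; 6 | 8 ; 6 | 20 ; 8 | 20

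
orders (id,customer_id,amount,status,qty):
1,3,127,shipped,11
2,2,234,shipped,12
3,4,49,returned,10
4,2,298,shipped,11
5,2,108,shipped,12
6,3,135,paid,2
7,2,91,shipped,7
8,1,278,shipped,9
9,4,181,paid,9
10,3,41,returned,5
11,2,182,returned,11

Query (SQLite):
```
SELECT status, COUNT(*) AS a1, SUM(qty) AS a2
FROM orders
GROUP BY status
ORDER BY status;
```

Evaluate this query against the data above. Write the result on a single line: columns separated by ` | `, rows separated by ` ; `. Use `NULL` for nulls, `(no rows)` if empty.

paid | 2 | 11 ; returned | 3 | 26 ; shipped | 6 | 62

Group orders by status.
Per group compute: COUNT(*), SUM(qty).
  paid: ids {6, 9} → COUNT(*)=2, SUM(qty)=11
  returned: ids {3, 10, 11} → COUNT(*)=3, SUM(qty)=26
  shipped: ids {1, 2, 4, 5, 7, 8} → COUNT(*)=6, SUM(qty)=62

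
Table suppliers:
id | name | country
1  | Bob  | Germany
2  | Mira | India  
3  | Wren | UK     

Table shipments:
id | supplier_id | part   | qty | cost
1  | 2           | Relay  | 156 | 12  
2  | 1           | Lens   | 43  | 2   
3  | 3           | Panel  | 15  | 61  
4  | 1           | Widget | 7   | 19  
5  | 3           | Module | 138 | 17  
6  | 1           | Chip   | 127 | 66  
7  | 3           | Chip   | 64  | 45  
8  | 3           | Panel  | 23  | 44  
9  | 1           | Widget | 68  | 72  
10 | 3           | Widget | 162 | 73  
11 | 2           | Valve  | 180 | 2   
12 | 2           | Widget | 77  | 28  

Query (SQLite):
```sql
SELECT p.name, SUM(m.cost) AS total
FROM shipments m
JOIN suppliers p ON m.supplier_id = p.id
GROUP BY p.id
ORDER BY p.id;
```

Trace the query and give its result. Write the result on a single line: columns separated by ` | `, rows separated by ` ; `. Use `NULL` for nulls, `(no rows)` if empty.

Bob | 159 ; Mira | 42 ; Wren | 240

Join each shipments row to its suppliers via supplier_id.
Group joined rows by suppliers.id; compute SUM(m.cost) per group.
  1: ids {2, 4, 6, 9} → SUM(m.cost)=159
  2: ids {1, 11, 12} → SUM(m.cost)=42
  3: ids {3, 5, 7, 8, 10} → SUM(m.cost)=240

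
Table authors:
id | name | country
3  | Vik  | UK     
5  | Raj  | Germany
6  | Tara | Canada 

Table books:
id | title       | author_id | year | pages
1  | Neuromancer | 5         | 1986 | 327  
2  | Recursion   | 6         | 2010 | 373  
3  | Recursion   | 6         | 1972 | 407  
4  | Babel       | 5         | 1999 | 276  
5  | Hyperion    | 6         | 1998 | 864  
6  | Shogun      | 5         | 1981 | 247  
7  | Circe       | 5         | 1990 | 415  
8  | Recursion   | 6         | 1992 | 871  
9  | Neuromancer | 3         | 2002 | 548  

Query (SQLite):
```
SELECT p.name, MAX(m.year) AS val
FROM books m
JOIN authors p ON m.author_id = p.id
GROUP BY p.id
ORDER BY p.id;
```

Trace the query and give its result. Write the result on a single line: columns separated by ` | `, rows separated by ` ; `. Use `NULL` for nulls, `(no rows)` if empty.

Join each books row to its authors via author_id.
Group joined rows by authors.id; compute MAX(m.year) per group.
  3: ids {9} → MAX(m.year)=2002
  5: ids {1, 4, 6, 7} → MAX(m.year)=1999
  6: ids {2, 3, 5, 8} → MAX(m.year)=2010

Vik | 2002 ; Raj | 1999 ; Tara | 2010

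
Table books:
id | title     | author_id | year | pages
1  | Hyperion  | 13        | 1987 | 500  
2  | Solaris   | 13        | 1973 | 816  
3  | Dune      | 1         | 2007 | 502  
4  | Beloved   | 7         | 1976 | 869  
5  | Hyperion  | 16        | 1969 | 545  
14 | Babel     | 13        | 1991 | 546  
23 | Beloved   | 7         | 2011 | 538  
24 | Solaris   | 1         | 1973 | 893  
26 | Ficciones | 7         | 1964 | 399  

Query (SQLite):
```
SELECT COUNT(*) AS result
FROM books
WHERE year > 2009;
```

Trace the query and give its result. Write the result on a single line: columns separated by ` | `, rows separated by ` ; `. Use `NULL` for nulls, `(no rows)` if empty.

1

Rows where year > 2009 → year values: [2011].
COUNT(*) counts rows → 1.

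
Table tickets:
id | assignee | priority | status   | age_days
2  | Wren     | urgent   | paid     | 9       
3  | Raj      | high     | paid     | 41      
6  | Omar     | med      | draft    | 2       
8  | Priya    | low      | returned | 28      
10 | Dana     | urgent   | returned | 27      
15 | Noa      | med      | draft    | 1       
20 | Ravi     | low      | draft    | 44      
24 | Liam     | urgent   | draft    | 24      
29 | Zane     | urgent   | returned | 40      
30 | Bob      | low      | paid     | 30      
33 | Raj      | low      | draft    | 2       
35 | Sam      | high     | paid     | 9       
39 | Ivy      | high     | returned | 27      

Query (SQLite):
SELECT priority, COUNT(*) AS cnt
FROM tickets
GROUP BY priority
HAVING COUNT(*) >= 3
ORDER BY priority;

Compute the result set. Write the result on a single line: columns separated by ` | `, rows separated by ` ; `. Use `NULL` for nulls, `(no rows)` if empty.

high | 3 ; low | 4 ; urgent | 4

Partition tickets by priority; compute COUNT(*) within each group.
HAVING: keep groups with count ≥ 3.
  high: ids {3, 35, 39} → COUNT(*)=3
  low: ids {8, 20, 30, 33} → COUNT(*)=4
  med: ids {6, 15} → COUNT(*)=2
  urgent: ids {2, 10, 24, 29} → COUNT(*)=4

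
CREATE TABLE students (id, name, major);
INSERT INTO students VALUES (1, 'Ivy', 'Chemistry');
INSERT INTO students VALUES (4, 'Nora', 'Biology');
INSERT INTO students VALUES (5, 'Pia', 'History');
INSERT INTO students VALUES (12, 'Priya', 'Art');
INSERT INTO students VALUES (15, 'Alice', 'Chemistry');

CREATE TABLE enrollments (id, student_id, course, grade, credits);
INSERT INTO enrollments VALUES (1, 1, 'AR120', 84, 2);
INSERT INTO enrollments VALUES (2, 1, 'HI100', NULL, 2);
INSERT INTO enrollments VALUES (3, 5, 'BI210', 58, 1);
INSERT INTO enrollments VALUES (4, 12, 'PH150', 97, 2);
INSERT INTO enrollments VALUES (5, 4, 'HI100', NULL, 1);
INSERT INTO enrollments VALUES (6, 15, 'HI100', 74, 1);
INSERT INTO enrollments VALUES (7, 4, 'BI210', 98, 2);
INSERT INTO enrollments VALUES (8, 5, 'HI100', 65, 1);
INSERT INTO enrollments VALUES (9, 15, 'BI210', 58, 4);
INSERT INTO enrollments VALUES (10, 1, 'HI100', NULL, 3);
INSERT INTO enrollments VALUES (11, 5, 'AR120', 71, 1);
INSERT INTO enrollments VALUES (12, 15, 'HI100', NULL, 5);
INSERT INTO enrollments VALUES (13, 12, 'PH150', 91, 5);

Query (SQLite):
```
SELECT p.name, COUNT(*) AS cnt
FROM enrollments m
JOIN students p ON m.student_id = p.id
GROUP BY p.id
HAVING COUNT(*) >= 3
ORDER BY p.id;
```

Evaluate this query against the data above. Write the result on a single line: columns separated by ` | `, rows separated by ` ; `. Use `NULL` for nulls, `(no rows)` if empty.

Ivy | 3 ; Pia | 3 ; Alice | 3

Join each enrollments row to its students via student_id.
Group joined rows by students.id; compute COUNT(*) per group.
HAVING: keep groups with count ≥ 3.
  1: ids {1, 2, 10} → COUNT(*)=3
  4: ids {5, 7} → COUNT(*)=2
  5: ids {3, 8, 11} → COUNT(*)=3
  12: ids {4, 13} → COUNT(*)=2
  15: ids {6, 9, 12} → COUNT(*)=3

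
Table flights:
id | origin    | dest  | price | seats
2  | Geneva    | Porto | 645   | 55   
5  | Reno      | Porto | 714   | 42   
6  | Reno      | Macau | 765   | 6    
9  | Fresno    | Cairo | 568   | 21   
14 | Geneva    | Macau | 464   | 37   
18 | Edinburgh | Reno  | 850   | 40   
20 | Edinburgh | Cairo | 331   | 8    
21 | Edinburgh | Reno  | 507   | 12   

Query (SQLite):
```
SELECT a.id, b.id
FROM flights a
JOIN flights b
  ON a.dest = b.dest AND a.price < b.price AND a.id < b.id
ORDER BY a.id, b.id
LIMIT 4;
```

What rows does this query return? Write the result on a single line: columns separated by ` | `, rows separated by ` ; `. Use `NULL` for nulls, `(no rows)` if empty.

Pairs (a,b) with same dest, a.price < b.price, a.id < b.id.
dest groups: Cairo:{9,20} Macau:{6,14} Porto:{2,5} Reno:{18,21}
Ordered by (a.id, b.id); first 4.

2 | 5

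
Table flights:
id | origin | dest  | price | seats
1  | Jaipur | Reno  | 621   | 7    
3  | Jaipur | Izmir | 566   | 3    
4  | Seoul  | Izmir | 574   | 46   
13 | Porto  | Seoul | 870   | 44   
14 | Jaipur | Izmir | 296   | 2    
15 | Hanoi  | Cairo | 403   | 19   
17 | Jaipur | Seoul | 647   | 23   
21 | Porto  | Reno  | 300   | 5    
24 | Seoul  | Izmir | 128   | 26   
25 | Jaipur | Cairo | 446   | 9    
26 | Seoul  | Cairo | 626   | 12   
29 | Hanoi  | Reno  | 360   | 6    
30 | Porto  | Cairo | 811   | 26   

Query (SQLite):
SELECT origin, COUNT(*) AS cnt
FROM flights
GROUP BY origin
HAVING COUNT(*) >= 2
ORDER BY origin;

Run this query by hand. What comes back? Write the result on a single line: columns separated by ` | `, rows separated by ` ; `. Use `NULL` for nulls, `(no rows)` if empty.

Hanoi | 2 ; Jaipur | 5 ; Porto | 3 ; Seoul | 3

Partition flights by origin; compute COUNT(*) within each group.
HAVING: keep groups with count ≥ 2.
  Hanoi: ids {15, 29} → COUNT(*)=2
  Jaipur: ids {1, 3, 14, 17, 25} → COUNT(*)=5
  Porto: ids {13, 21, 30} → COUNT(*)=3
  Seoul: ids {4, 24, 26} → COUNT(*)=3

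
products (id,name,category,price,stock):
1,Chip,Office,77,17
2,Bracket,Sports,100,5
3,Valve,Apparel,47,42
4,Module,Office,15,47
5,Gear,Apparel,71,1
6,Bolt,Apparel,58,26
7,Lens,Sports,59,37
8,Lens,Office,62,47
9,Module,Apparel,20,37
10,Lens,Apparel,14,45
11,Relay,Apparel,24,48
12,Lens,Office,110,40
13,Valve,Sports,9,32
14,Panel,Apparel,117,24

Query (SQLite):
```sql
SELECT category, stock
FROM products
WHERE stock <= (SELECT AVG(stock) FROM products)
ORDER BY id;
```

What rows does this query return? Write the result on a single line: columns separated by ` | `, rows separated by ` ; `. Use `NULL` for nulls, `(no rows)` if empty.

Office | 17 ; Sports | 5 ; Apparel | 1 ; Apparel | 26 ; Sports | 32 ; Apparel | 24

Scalar subquery: AVG(stock) over all products rows = 32.0.
Keep rows where stock <= that value.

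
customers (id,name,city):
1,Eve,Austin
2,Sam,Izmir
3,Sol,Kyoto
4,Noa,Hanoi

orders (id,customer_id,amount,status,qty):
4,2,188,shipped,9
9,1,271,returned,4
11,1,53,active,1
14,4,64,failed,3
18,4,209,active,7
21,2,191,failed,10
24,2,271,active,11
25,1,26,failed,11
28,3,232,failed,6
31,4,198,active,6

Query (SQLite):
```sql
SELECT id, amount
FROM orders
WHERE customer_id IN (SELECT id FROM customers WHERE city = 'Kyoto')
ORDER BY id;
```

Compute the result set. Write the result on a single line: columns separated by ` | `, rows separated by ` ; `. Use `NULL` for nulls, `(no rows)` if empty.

28 | 232

Inner query: customers.id where city = 'Kyoto'.
Outer: keep orders rows whose customer_id is in that set.
Inner query → {3}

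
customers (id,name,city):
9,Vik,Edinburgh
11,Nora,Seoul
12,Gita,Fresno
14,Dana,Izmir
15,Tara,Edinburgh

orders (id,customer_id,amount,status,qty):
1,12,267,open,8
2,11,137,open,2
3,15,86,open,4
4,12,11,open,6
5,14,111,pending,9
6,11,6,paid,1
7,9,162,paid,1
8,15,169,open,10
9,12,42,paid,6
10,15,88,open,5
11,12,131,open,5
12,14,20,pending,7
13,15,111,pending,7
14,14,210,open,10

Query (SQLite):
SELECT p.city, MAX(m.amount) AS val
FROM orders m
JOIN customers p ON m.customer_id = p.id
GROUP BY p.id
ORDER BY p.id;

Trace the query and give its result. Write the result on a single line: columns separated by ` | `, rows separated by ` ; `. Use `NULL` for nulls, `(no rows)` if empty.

Join each orders row to its customers via customer_id.
Group joined rows by customers.id; compute MAX(m.amount) per group.
  9: ids {7} → MAX(m.amount)=162
  11: ids {2, 6} → MAX(m.amount)=137
  12: ids {1, 4, 9, 11} → MAX(m.amount)=267
  14: ids {5, 12, 14} → MAX(m.amount)=210
  15: ids {3, 8, 10, 13} → MAX(m.amount)=169

Edinburgh | 162 ; Seoul | 137 ; Fresno | 267 ; Izmir | 210 ; Edinburgh | 169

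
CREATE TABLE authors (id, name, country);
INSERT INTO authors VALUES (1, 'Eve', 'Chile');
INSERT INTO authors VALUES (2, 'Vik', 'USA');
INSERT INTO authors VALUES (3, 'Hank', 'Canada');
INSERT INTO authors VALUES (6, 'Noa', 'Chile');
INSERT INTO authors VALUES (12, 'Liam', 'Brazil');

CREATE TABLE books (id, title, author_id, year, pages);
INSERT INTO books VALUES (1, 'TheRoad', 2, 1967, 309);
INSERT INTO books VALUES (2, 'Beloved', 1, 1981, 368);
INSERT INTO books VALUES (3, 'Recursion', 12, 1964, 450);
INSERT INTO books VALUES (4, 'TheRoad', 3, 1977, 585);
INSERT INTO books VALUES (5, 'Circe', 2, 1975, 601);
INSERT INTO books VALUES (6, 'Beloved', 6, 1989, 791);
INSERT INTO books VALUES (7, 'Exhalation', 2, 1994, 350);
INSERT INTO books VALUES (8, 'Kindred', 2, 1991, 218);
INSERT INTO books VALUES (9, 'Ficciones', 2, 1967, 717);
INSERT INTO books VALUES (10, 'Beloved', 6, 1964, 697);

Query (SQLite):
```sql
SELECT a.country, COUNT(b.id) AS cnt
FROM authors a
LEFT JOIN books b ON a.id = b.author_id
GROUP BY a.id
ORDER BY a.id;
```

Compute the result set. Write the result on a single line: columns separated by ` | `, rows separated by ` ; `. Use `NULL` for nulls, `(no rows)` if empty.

Chile | 1 ; USA | 5 ; Canada | 1 ; Chile | 2 ; Brazil | 1

LEFT JOIN keeps every authors row; unmatched ones get NULL for books columns.
Group by authors.id and compute COUNT(b.id). COUNT(col) of an all-NULL group is 0.
  1: ids {2} → COUNT(b.id)=1
  2: ids {1, 5, 7, 8, 9} → COUNT(b.id)=5
  3: ids {4} → COUNT(b.id)=1
  6: ids {6, 10} → COUNT(b.id)=2
  12: ids {3} → COUNT(b.id)=1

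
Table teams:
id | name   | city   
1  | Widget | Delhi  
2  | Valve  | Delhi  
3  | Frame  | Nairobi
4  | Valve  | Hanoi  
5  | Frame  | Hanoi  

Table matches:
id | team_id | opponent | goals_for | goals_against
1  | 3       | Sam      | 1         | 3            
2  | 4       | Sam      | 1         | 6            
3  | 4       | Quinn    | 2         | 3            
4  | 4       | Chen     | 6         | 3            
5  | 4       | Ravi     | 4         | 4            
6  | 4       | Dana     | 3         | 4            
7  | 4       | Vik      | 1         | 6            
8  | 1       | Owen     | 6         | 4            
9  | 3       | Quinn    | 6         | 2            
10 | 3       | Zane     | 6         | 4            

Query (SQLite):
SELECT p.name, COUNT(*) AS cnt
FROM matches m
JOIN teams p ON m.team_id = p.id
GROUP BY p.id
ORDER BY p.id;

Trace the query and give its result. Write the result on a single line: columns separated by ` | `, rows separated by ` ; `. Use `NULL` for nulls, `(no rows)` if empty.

Widget | 1 ; Frame | 3 ; Valve | 6

Join each matches row to its teams via team_id.
Group joined rows by teams.id; compute COUNT(*) per group.
  1: ids {8} → COUNT(*)=1
  3: ids {1, 9, 10} → COUNT(*)=3
  4: ids {2, 3, 4, 5, 6, 7} → COUNT(*)=6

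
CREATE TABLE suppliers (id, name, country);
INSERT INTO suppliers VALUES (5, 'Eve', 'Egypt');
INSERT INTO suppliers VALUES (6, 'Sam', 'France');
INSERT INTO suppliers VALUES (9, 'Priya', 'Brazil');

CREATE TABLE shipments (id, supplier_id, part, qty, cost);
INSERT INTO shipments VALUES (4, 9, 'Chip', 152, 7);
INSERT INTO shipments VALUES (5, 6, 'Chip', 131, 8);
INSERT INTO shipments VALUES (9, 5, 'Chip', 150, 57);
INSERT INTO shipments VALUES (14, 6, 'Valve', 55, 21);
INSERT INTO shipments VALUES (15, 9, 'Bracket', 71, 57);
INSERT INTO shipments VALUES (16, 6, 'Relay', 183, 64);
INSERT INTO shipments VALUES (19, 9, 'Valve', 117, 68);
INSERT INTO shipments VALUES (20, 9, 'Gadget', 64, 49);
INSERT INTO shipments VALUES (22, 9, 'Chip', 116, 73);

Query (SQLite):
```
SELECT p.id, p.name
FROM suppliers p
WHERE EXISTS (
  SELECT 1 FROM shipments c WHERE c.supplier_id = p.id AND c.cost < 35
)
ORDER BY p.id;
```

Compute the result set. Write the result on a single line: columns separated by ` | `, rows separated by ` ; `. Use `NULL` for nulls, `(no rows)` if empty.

6 | Sam ; 9 | Priya

For each suppliers row, check whether any shipments with matching supplier_id has cost < 35.
Keep rows where that is true.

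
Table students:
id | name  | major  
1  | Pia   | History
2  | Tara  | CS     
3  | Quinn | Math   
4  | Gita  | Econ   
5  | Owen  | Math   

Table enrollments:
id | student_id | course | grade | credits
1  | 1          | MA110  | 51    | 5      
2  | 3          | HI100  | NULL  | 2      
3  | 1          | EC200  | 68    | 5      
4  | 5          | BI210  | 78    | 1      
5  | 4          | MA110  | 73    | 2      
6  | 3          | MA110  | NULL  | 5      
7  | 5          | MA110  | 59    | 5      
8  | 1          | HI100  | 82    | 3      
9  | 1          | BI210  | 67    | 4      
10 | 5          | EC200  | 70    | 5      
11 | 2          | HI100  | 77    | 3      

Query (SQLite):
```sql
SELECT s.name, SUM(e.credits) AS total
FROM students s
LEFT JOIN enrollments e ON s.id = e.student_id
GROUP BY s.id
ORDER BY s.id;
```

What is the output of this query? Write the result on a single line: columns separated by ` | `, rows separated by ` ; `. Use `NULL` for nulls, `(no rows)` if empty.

LEFT JOIN keeps every students row; unmatched ones get NULL for enrollments columns.
Group by students.id and compute SUM(e.credits). SUM over an all-NULL group is NULL.
  1: ids {1, 3, 8, 9} → SUM(e.credits)=17
  2: ids {11} → SUM(e.credits)=3
  3: ids {2, 6} → SUM(e.credits)=7
  4: ids {5} → SUM(e.credits)=2
  5: ids {4, 7, 10} → SUM(e.credits)=11

Pia | 17 ; Tara | 3 ; Quinn | 7 ; Gita | 2 ; Owen | 11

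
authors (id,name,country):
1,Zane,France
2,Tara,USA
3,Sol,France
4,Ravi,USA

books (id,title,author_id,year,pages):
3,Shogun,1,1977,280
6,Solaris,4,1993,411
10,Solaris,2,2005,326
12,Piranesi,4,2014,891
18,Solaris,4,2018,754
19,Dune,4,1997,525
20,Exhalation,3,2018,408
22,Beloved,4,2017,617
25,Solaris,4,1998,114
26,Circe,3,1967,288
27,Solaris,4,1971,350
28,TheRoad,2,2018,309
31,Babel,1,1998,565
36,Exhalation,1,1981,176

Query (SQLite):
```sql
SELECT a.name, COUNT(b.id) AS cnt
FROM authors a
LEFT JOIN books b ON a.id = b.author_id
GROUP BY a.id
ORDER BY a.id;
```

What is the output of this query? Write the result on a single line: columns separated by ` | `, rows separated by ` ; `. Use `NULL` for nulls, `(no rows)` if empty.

Zane | 3 ; Tara | 2 ; Sol | 2 ; Ravi | 7

LEFT JOIN keeps every authors row; unmatched ones get NULL for books columns.
Group by authors.id and compute COUNT(b.id). COUNT(col) of an all-NULL group is 0.
  1: ids {3, 31, 36} → COUNT(b.id)=3
  2: ids {10, 28} → COUNT(b.id)=2
  3: ids {20, 26} → COUNT(b.id)=2
  4: ids {6, 12, 18, 19, 22, 25, 27} → COUNT(b.id)=7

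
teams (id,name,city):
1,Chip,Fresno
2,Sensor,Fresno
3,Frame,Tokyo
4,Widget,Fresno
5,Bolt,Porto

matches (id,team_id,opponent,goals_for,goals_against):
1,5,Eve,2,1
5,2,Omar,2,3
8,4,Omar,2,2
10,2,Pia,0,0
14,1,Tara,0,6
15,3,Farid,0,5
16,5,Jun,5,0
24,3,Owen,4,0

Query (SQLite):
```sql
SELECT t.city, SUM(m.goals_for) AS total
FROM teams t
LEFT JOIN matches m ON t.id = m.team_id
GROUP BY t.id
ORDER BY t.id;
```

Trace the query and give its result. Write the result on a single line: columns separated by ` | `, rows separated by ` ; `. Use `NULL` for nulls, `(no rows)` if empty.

Fresno | 0 ; Fresno | 2 ; Tokyo | 4 ; Fresno | 2 ; Porto | 7

LEFT JOIN keeps every teams row; unmatched ones get NULL for matches columns.
Group by teams.id and compute SUM(m.goals_for). SUM over an all-NULL group is NULL.
  1: ids {14} → SUM(m.goals_for)=0
  2: ids {5, 10} → SUM(m.goals_for)=2
  3: ids {15, 24} → SUM(m.goals_for)=4
  4: ids {8} → SUM(m.goals_for)=2
  5: ids {1, 16} → SUM(m.goals_for)=7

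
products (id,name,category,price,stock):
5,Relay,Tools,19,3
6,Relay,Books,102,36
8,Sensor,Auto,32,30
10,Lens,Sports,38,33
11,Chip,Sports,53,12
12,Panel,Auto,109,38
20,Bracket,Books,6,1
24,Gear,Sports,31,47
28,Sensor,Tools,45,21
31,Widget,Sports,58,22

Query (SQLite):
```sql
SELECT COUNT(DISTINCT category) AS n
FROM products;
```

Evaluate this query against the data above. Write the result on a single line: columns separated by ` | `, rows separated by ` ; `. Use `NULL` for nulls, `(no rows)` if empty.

Count distinct non-NULL category values.

4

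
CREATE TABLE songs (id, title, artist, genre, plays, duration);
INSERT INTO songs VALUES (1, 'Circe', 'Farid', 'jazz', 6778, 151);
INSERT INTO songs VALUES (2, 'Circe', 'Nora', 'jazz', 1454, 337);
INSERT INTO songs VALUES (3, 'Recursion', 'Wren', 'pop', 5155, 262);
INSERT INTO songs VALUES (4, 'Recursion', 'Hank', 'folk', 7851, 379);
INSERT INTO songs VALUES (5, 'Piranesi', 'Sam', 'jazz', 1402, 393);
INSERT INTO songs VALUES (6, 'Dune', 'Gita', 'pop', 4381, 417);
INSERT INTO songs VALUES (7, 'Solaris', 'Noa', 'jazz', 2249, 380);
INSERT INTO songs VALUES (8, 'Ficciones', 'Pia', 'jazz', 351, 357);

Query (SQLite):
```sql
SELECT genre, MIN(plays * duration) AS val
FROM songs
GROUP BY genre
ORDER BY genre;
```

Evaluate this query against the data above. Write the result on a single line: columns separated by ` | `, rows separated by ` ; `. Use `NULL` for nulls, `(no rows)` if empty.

For each row compute plays * duration.
Group by genre; take MIN of the expression per group.
  folk: ids {4} → MIN(plays * duration)=2975529
  jazz: ids {1, 2, 5, 7, 8} → MIN(plays * duration)=125307
  pop: ids {3, 6} → MIN(plays * duration)=1350610

folk | 2975529 ; jazz | 125307 ; pop | 1350610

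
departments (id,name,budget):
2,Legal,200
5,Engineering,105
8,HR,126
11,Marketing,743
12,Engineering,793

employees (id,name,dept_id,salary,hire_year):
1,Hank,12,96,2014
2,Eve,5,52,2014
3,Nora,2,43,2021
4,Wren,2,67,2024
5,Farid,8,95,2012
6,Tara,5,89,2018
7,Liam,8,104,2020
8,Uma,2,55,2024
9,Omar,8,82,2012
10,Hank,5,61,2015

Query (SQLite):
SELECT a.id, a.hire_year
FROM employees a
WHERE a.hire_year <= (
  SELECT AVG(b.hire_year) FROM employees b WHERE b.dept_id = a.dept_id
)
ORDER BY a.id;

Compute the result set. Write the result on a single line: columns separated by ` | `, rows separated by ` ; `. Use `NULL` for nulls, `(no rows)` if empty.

For each employees row a, compute AVG(hire_year) over rows sharing a.dept_id.
Keep row a if a.hire_year <= that per-group AVG.
  dept_id=2: AVG(hire_year) = 2023.0
  dept_id=5: AVG(hire_year) = 2015.666667
  dept_id=8: AVG(hire_year) = 2014.666667
  dept_id=12: AVG(hire_year) = 2014.0

1 | 2014 ; 2 | 2014 ; 3 | 2021 ; 5 | 2012 ; 9 | 2012 ; 10 | 2015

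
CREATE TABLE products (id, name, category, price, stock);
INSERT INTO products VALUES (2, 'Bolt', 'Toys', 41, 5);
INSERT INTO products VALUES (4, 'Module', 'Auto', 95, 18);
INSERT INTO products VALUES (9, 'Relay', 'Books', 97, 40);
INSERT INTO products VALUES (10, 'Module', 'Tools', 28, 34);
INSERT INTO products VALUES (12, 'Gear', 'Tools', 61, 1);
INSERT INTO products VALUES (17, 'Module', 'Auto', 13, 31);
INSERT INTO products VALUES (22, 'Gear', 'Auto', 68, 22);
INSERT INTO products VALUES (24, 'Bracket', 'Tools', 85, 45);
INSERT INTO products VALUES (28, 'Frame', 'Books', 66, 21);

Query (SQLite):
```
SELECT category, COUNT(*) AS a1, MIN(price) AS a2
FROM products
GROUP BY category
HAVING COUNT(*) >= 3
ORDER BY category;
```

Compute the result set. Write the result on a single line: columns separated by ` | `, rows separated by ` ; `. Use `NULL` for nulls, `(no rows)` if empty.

Group products by category.
Per group compute: COUNT(*), MIN(price).
HAVING: drop groups with fewer than 3 rows.
  Auto: ids {4, 17, 22} → COUNT(*)=3, MIN(price)=13
  Books: ids {9, 28} → COUNT(*)=2, MIN(price)=66
  Tools: ids {10, 12, 24} → COUNT(*)=3, MIN(price)=28
  Toys: ids {2} → COUNT(*)=1, MIN(price)=41

Auto | 3 | 13 ; Tools | 3 | 28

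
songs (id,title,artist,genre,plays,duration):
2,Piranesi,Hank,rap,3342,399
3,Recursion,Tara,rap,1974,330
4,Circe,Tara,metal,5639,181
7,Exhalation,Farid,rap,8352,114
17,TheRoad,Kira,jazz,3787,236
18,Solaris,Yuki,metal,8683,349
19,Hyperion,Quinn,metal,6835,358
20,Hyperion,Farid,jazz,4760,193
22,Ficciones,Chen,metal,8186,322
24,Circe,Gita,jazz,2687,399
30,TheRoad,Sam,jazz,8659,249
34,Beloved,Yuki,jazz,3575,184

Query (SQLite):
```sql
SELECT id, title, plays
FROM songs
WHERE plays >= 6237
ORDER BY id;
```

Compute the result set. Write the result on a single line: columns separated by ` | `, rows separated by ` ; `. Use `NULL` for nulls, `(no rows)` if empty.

7 | Exhalation | 8352 ; 18 | Solaris | 8683 ; 19 | Hyperion | 6835 ; 22 | Ficciones | 8186 ; 30 | TheRoad | 8659

plays >= 6237: ids {7, 18, 19, 22, 30}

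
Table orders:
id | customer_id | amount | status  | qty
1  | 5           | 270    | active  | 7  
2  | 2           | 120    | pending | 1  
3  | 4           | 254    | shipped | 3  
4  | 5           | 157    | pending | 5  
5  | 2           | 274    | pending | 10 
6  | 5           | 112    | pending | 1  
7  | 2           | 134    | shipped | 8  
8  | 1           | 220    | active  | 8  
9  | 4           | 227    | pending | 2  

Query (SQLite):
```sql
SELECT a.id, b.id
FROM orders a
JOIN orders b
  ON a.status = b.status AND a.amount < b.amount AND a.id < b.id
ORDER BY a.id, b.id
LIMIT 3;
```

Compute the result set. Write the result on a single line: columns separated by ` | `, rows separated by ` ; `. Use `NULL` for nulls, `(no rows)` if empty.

2 | 4 ; 2 | 5 ; 2 | 9

Pairs (a,b) with same status, a.amount < b.amount, a.id < b.id.
status groups: active:{1,8} pending:{2,4,5,6,9} shipped:{3,7}
Ordered by (a.id, b.id); first 3.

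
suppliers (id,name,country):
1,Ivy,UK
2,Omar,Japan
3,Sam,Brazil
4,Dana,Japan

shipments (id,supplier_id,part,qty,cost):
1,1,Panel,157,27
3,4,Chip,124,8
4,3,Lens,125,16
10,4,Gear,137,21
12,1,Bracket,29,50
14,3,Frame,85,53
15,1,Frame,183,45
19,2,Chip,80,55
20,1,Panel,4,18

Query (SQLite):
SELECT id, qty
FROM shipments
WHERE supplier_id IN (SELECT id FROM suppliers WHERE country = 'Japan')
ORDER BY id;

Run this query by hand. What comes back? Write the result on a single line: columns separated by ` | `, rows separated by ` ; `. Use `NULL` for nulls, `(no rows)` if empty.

3 | 124 ; 10 | 137 ; 19 | 80

Inner query: suppliers.id where country = 'Japan'.
Outer: keep shipments rows whose supplier_id is in that set.
Inner query → {2, 4}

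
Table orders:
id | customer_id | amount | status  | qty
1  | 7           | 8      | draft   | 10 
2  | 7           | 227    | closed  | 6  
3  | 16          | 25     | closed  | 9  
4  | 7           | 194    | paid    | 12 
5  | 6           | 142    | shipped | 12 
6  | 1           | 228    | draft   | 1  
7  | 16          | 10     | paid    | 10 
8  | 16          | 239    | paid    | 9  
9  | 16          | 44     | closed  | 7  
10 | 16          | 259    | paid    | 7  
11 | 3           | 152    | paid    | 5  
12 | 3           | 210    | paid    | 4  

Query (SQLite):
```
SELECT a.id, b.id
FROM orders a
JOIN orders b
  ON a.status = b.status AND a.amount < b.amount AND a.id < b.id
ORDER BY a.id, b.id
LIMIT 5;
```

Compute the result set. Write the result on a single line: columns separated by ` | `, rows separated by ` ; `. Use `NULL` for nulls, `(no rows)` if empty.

1 | 6 ; 3 | 9 ; 4 | 8 ; 4 | 10 ; 4 | 12

Pairs (a,b) with same status, a.amount < b.amount, a.id < b.id.
status groups: closed:{2,3,9} draft:{1,6} paid:{4,7,8,10,11,12} shipped:{5}
Ordered by (a.id, b.id); first 5.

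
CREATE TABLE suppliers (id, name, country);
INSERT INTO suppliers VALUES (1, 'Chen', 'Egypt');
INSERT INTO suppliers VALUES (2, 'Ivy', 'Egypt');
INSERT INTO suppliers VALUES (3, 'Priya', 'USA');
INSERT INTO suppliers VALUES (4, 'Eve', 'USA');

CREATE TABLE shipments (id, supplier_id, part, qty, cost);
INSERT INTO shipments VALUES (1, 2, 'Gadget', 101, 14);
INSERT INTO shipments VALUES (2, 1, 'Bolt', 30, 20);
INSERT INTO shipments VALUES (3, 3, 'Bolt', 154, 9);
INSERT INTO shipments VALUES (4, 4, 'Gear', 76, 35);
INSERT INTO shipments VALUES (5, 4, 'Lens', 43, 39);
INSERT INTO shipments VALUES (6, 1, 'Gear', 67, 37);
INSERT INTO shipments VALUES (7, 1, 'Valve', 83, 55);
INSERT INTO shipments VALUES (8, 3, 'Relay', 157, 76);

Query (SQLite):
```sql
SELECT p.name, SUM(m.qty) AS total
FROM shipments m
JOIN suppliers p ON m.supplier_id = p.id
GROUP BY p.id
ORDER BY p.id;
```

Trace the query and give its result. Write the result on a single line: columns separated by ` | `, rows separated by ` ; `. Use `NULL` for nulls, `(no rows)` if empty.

Join each shipments row to its suppliers via supplier_id.
Group joined rows by suppliers.id; compute SUM(m.qty) per group.
  1: ids {2, 6, 7} → SUM(m.qty)=180
  2: ids {1} → SUM(m.qty)=101
  3: ids {3, 8} → SUM(m.qty)=311
  4: ids {4, 5} → SUM(m.qty)=119

Chen | 180 ; Ivy | 101 ; Priya | 311 ; Eve | 119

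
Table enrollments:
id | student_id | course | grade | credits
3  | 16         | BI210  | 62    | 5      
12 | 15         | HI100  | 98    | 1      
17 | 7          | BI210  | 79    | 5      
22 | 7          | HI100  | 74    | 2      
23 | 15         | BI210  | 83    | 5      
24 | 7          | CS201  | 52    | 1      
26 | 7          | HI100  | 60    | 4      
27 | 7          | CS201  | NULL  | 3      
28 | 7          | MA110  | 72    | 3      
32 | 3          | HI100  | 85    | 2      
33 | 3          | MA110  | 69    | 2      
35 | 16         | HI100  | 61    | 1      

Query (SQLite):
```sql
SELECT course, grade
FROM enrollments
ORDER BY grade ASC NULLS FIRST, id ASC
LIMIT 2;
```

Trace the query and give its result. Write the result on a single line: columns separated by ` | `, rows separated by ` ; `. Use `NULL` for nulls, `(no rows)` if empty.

Sort by grade asc, tiebreak id asc: (NULL, id=27), (52, id=24), (60, id=26), (61, id=35), (62, id=3) …. Take first 2.
NULLS FIRST: NULL grade rows go before all non-NULL rows (among themselves ordered by id asc).

CS201 | NULL ; CS201 | 52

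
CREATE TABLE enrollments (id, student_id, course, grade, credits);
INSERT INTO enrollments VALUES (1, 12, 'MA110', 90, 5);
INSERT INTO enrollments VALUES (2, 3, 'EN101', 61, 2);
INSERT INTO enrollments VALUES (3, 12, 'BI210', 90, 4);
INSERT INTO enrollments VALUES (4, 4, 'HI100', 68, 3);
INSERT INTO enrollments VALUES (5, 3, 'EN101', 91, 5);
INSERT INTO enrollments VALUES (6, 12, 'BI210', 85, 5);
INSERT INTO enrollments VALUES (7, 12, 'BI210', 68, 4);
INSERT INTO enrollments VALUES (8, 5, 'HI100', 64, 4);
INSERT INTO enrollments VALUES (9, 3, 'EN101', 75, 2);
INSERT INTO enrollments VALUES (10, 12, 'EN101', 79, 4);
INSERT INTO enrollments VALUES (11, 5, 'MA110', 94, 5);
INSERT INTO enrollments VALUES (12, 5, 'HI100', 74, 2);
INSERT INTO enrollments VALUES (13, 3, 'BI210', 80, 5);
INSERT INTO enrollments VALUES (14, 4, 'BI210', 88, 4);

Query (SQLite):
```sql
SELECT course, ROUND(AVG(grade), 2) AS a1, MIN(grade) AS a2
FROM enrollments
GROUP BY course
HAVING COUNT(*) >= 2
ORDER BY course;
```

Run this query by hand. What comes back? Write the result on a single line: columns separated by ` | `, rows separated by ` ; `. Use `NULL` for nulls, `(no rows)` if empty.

Group enrollments by course.
Per group compute: ROUND(AVG(grade), 2), MIN(grade).
HAVING: drop groups with fewer than 2 rows.
  BI210: ids {3, 6, 7, 13, 14} → ROUND(AVG(grade), 2)=82.2, MIN(grade)=68
  EN101: ids {2, 5, 9, 10} → ROUND(AVG(grade), 2)=76.5, MIN(grade)=61
  HI100: ids {4, 8, 12} → ROUND(AVG(grade), 2)=68.67, MIN(grade)=64
  MA110: ids {1, 11} → ROUND(AVG(grade), 2)=92, MIN(grade)=90

BI210 | 82.2 | 68 ; EN101 | 76.5 | 61 ; HI100 | 68.67 | 64 ; MA110 | 92 | 90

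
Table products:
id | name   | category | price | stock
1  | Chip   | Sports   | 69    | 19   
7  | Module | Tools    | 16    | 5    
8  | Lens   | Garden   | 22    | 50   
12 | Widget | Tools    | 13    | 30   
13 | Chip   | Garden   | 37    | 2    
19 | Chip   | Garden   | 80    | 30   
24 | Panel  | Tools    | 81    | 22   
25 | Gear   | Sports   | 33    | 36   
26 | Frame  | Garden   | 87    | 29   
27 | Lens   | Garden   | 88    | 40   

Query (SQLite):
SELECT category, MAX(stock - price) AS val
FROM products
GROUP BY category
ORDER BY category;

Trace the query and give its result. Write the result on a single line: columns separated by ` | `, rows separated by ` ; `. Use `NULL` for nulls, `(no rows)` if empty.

Garden | 28 ; Sports | 3 ; Tools | 17

For each row compute stock - price.
Group by category; take MAX of the expression per group.
  Garden: ids {8, 13, 19, 26, 27} → MAX(stock - price)=28
  Sports: ids {1, 25} → MAX(stock - price)=3
  Tools: ids {7, 12, 24} → MAX(stock - price)=17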